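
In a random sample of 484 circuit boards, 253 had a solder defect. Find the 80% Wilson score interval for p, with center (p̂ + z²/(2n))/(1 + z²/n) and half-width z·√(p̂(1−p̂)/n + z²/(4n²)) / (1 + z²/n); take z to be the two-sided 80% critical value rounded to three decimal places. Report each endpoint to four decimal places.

(0.4936, 0.5517)

p̂ = 253/484 = 0.52273; z = 1.282, so z² = 1.643524.
1 + z²/n = 1.003396.
Adjusted center: (0.52273 + z²/(2n))/1.003396 = 0.52265.
Radicand: p̂(1−p̂)/n + z²/(4n²) = 0.000515462 + 0.000001754 = 0.000517216.
Half-width = 1.282·√0.000517216/1.003396 = 0.02906.
So the interval runs from 0.4936 to 0.5517.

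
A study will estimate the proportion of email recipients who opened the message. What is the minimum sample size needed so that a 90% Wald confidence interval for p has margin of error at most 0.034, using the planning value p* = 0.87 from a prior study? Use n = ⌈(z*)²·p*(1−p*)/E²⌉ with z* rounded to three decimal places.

z* = 1.645 at the 90% level.
p*(1−p*) = 0.87·0.13 = 0.1131.
Required n before rounding: 2.706025 × 0.1131 / 0.034² = 264.750.
⌈264.750⌉ = 265.

n = 265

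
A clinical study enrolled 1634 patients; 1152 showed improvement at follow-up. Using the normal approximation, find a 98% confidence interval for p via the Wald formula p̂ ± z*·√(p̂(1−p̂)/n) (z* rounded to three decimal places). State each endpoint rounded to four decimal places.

The sample proportion is 1152/1634 = 0.70502.
Standard error of p̂: √(0.207967/1634) = √0.000127275 = 0.011282.
z* = 2.326 at the 98% level.
Margin = 2.326·0.011282 = 0.02624.
CI: 0.70502 ± 0.02624 = (0.6788, 0.7313).

(0.6788, 0.7313)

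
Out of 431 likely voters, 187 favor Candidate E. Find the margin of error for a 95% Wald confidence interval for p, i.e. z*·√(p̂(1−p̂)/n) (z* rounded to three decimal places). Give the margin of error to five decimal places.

With x = 187 successes in n = 431, p̂ = 0.43387.
Standard error of p̂: √(0.245627/431) = √0.000569901 = 0.023873.
The 95% critical value is z* = 1.960.
ME = 1.960·0.023873 = 0.04679.

ME = 0.04679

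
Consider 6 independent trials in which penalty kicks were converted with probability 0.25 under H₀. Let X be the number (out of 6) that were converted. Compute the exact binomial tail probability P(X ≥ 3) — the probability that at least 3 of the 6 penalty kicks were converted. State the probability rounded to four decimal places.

X is binomial with n = 6 and p = 0.25.
P(X ≥ 3) = C(6,3)·0.25^3·0.75^3 + C(6,4)·0.25^4·0.75^2 + C(6,5)·0.25^5·0.75^1 + C(6,6)·0.25^6·0.75^0.
= 0.131836 + 0.032959 + 0.004395 + 0.000244 = 0.1694.

P = 0.1694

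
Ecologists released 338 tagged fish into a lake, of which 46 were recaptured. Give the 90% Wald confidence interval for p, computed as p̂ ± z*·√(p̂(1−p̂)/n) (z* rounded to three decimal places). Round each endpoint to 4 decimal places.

(0.1054, 0.1668)

With x = 46 successes in n = 338, p̂ = 0.13609.
Standard error of p̂: √(0.117573/338) = √0.000347849 = 0.018651.
z* = 1.645 at the 90% level.
Margin of error: 1.645 × 0.018651 = 0.03068.
Interval: 0.13609 ± 0.03068 → (0.1054, 0.1668).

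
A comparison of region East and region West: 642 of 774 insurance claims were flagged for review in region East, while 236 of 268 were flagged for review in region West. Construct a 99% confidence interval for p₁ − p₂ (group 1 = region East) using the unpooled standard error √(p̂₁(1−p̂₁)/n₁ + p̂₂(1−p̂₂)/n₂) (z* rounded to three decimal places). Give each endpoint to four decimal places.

(-0.1129, 0.0106)

p̂₁ = 642/774 = 0.82946, p̂₂ = 236/268 = 0.88060; p̂₁ − p̂₂ = -0.05114.
Unpooled SE = √(p̂₁(1−p̂₁)/n₁ + p̂₂(1−p̂₂)/n₂) = √(0.000182762 + 0.000392335) = 0.023981.
z* = 2.576 at the 99% level. Margin = 2.576·0.023981 = 0.06178.
So the interval runs from -0.1129 to 0.0106.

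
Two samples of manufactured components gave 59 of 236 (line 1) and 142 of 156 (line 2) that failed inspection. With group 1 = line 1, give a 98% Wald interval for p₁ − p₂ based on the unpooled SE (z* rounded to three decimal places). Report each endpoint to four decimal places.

p̂₁ = 0.25000, p̂₂ = 0.91026, so the observed difference is -0.66026.
SE = √(0.000794492 + 0.000523652) = √0.001318144 = 0.036306.
For 98% confidence, z* = 2.326. Margin of error = 0.08445.
So the interval runs from -0.7447 to -0.5758.

(-0.7447, -0.5758)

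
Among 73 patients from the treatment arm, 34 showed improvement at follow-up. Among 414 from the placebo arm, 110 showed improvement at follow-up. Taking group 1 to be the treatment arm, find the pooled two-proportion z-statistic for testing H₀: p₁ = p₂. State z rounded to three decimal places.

z = 3.453

Sample proportions: p̂₁ = 34/73 = 0.46575 and p̂₂ = 110/414 = 0.26570.
Pooled p̂ = (34+110)/(73+414) = 144/487 = 0.29569.
Pooled SE = √[0.2082566·0.01611409] ≈ 0.057930.
z = 0.20005/0.057930 = 3.453.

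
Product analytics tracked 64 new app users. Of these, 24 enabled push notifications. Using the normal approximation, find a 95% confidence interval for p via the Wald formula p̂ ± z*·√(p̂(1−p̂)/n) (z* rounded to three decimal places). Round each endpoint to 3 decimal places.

(0.256, 0.494)

Sample proportion p̂ = 24/64 = 0.37500.
SE = √(p̂(1−p̂)/n) = √(0.234375/64) = 0.060515.
For 95% confidence, z* = 1.960.
Margin = 1.960·0.060515 = 0.11861.
So the interval runs from 0.256 to 0.494.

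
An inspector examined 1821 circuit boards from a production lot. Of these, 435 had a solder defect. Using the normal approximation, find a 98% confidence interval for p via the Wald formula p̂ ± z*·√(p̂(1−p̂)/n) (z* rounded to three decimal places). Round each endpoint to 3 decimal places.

(0.216, 0.262)

Sample proportion p̂ = 435/1821 = 0.23888.
SE = √(p̂(1−p̂)/n) = √(0.181816/1821) = 0.009992.
z* = 2.326 at the 98% level.
Margin of error: 2.326 × 0.009992 = 0.02324.
Interval: 0.23888 ± 0.02324 → (0.216, 0.262).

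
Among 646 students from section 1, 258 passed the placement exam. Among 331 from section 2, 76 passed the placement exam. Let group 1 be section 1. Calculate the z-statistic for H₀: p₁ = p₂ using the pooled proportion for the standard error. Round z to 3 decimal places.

p̂₁ = 258/646 = 0.39938, p̂₂ = 76/331 = 0.22961.
Pooled p̂ = (258+76)/(646+331) = 334/977 = 0.34186.
Pooled SE = √[0.2249926·0.00456914] ≈ 0.032063.
z = (p̂₁ − p̂₂)/SE = (0.39938 − 0.22961)/0.032063 = 0.16977/0.032063 = 5.295.

z = 5.295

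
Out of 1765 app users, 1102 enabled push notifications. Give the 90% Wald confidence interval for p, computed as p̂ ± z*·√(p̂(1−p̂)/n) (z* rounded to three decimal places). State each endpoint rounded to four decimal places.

(0.6054, 0.6433)

The sample proportion is 1102/1765 = 0.62436.
Standard error of p̂: √(0.234534/1765) = √0.000132880 = 0.011527.
The 90% critical value is z* = 1.645.
Margin = 1.645·0.011527 = 0.01896.
Interval: 0.62436 ± 0.01896 → (0.6054, 0.6433).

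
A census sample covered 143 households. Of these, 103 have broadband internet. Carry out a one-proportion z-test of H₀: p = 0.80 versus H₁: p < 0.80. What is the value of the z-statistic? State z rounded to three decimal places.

z = -2.383

Sample proportion p̂ = 103/143 = 0.72028.
SE₀ = √(0.80·0.20/143) = 0.033450.
Test statistic: z = -0.07972/0.033450 = -2.383.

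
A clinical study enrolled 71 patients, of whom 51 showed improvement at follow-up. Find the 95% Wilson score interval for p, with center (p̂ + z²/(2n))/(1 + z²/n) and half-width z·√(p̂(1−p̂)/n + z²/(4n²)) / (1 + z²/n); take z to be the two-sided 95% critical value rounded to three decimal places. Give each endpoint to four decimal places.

(0.6046, 0.8096)

p̂ = 51/71 = 0.71831; z = 1.960, so z² = 3.841600.
Denominator 1 + z²/n = 1 + 3.841600/71 = 1.054107.
Adjusted center: (0.71831 + z²/(2n))/1.054107 = 0.70710.
Radicand: p̂(1−p̂)/n + z²/(4n²) = 0.002849870 + 0.000190518 = 0.003040388.
Half-width = z·√(radicand)/denom = 1.960·0.055140/1.054107 = 0.10253.
So the interval runs from 0.6046 to 0.8096.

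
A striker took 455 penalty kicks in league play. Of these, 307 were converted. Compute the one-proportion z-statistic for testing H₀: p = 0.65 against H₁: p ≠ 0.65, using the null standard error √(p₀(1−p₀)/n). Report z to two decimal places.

With x = 307 successes in n = 455, p̂ = 0.67473.
Under H₀, SE = √(p₀(1−p₀)/n) = √(0.65·0.35/455) = √0.000500000 = 0.022361.
Test statistic: z = 0.02473/0.022361 = 1.11.

z = 1.11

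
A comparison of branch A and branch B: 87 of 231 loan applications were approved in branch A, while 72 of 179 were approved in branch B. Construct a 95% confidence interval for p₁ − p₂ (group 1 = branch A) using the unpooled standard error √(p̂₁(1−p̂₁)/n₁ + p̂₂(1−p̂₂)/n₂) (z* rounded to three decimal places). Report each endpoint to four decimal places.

p̂₁ = 87/231 = 0.37662, p̂₂ = 72/179 = 0.40223; p̂₁ − p̂₂ = -0.02561.
Unpooled SE = √(p̂₁(1−p̂₁)/n₁ + p̂₂(1−p̂₂)/n₂) = √(0.001016356 + 0.001343251) = 0.048576.
For 95% confidence, z* = 1.960. Margin of error = 0.09521.
Interval: -0.02561 ± 0.09521 → (-0.1208, 0.0696).

(-0.1208, 0.0696)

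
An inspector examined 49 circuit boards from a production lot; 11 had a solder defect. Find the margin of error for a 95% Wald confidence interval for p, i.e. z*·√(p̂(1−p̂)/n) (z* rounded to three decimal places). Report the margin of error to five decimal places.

With x = 11 successes in n = 49, p̂ = 0.22449.
SE(p̂) = √(0.22449·0.77551/49) = 0.059607.
z* = 1.960 at the 95% level.
ME = 1.960·0.059607 = 0.11683.

ME = 0.11683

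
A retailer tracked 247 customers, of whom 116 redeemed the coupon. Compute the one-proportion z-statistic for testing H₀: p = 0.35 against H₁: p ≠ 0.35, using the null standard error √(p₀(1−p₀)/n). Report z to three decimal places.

The sample proportion is 116/247 = 0.46964.
Null standard error: √(0.35·0.65/247) = √0.000921053 = 0.030349.
z = (p̂ − p₀)/SE = (0.46964 − 0.35)/0.030349 = 3.942.

z = 3.942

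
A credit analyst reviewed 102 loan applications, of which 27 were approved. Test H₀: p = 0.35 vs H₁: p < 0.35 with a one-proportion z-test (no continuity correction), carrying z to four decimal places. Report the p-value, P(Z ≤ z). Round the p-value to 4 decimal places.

p̂ = 27/102 = 0.26471.
Null standard error: √(0.35·0.65/102) = √0.002230392 = 0.047227.
z = (p̂ − p₀)/SE = (27/102 − 0.35)/0.047227 ≈ -1.8060.
From the standard normal, P(Z ≤ z) = 0.0355.

p-value = 0.0355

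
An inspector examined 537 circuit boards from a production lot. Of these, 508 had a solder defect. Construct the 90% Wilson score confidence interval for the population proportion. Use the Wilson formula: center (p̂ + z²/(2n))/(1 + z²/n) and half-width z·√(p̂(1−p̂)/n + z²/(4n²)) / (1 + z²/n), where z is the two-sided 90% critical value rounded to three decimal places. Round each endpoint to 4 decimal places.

(0.9276, 0.9599)

p̂ = 508/537 = 0.94600; z = 1.645, so z² = 2.706025.
1 + z²/n = 1.005039.
Adjusted center: (0.94600 + z²/(2n))/1.005039 = 0.94376.
Radicand: p̂(1−p̂)/n + z²/(4n²) = 0.000095135 + 0.000002346 = 0.000097481.
Half-width = 1.645·√0.000097481/1.005039 = 0.01616.
Interval: 0.94376 ± 0.01616 → (0.9276, 0.9599).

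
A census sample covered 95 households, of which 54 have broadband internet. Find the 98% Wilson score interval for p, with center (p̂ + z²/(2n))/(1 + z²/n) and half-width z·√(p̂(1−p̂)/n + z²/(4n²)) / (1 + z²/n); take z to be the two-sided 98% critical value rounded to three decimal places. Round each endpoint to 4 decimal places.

Here p̂ = 54/95 = 0.56842 and z = 2.326 (z² = 5.410276).
Denominator 1 + z²/n = 1 + 5.410276/95 = 1.056950.
Center = (0.56842 + 0.028475)/1.056950 = 0.56473.
Radicand: p̂(1−p̂)/n + z²/(4n²) = 0.002582301 + 0.000149869 = 0.002732170.
Half-width = z·√(radicand)/denom = 2.326·0.052270/1.056950 = 0.11503.
So the interval runs from 0.4497 to 0.6798.

(0.4497, 0.6798)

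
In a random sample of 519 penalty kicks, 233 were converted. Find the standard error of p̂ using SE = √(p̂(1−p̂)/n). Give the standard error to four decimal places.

SE = 0.0218

Sample proportion p̂ = 233/519 = 0.44894.
p̂(1−p̂) = 0.44894·0.55106 = 0.247393.
Dividing by n and taking the root: √0.000476672 = 0.0218.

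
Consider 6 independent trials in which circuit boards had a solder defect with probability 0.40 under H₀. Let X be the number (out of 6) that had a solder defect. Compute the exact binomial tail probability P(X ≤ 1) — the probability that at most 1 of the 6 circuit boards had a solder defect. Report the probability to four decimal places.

P = 0.2333

X is binomial with n = 6 and p = 0.40.
P(X ≤ 1) = C(6,0)·0.40^0·0.60^6 + C(6,1)·0.40^1·0.60^5.
= 0.046656 + 0.186624 = 0.2333.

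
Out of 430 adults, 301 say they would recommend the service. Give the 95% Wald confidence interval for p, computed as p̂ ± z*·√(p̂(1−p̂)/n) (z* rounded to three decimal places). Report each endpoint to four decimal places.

The sample proportion is 301/430 = 0.70000.
Standard error of p̂: √(0.210000/430) = √0.000488372 = 0.022099.
z* = 1.960 at the 95% level.
Margin = 1.960·0.022099 = 0.04331.
So the interval runs from 0.6567 to 0.7433.

(0.6567, 0.7433)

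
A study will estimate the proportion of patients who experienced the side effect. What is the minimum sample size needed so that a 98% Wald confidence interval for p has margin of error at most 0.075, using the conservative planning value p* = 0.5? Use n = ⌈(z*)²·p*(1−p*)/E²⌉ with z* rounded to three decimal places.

n = 241

The 98% critical value is z* = 2.326.
p*(1−p*) = 0.50·0.50 = 0.2500.
(z*)²·p*(1−p*)/E² = 5.410276·0.2500/0.005625 = 240.457.
⌈240.457⌉ = 241.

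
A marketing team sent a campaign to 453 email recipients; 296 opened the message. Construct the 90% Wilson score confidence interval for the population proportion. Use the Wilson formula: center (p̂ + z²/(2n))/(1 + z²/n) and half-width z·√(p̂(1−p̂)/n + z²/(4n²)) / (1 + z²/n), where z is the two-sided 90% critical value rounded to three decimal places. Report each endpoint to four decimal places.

Here p̂ = 296/453 = 0.65342 and z = 1.645 (z² = 2.706025).
1 + z²/n = 1.005974.
Center = (0.65342 + 0.002987)/1.005974 = 0.65251.
Radicand: p̂(1−p̂)/n + z²/(4n²) = 0.000499916 + 0.000003297 = 0.000503213.
Half-width = 1.645·√0.000503213/1.005974 = 0.03668.
CI: 0.65251 ± 0.03668 = (0.6158, 0.6892).

(0.6158, 0.6892)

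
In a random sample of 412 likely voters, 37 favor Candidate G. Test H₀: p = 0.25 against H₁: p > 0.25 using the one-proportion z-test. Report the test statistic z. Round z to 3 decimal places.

p̂ = 37/412 = 0.08981.
Under H₀, SE = √(p₀(1−p₀)/n) = √(0.25·0.75/412) = √0.000455097 = 0.021333.
Test statistic: z = -0.16019/0.021333 = -7.509.

z = -7.509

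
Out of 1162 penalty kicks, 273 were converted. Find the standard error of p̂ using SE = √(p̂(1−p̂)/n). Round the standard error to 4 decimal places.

SE = 0.0124

Sample proportion p̂ = 273/1162 = 0.23494.
p̂(1−p̂) = 0.179743.
Dividing by n and taking the root: √0.000154684 = 0.0124.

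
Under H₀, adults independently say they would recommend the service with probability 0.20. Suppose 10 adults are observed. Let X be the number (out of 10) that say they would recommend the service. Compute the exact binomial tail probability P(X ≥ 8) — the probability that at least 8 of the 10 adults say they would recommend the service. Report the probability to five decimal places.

X is binomial with n = 10 and p = 0.20.
P(X ≥ 8) = C(10,8)·0.20^8·0.80^2 + C(10,9)·0.20^9·0.80^1 + C(10,10)·0.20^10·0.80^0.
= 0.000074 + 0.000004 + 0.000000 = 0.00008.

P = 0.00008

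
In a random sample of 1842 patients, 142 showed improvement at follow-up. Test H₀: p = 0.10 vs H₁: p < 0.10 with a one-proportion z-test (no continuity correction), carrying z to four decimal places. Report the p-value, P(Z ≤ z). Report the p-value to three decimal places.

p-value = 0.001

Sample proportion p̂ = 142/1842 = 0.07709.
Under H₀, SE = √(p₀(1−p₀)/n) = √(0.10·0.90/1842) = √0.000048860 = 0.006990.
Test statistic (full precision, shown to 4 dp): z = (142/1842 − 0.10)/SE₀ ≈ -3.2775.
From the standard normal, P(Z ≤ z) = 0.001.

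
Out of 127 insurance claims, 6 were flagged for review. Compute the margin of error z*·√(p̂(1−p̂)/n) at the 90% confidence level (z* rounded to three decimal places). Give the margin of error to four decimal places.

The sample proportion is 6/127 = 0.04724.
SE = √(p̂(1−p̂)/n) = √(0.045012/127) = 0.018826.
The 90% critical value is z* = 1.645.
So ME = 0.0310.

ME = 0.0310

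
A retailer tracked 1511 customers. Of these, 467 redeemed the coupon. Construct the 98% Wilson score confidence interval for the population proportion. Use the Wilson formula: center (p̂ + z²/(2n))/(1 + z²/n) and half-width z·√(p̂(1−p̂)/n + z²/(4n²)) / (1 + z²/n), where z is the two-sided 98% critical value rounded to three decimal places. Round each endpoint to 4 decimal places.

(0.2821, 0.3374)

Here p̂ = 467/1511 = 0.30907 and z = 2.326 (z² = 5.410276).
Denominator 1 + z²/n = 1 + 5.410276/1511 = 1.003581.
Center = (0.30907 + 0.001790)/1.003581 = 0.30975.
Radicand: p̂(1−p̂)/n + z²/(4n²) = 0.000141327 + 0.000000592 = 0.000141919.
Half-width = z·√(radicand)/denom = 2.326·0.011913/1.003581 = 0.02761.
CI: 0.30975 ± 0.02761 = (0.2821, 0.3374).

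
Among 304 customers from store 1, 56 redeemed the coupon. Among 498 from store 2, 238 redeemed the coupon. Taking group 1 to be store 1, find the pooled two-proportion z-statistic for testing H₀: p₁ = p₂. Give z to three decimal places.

p̂₁ = 56/304 = 0.18421, p̂₂ = 238/498 = 0.47791.
Pooled p̂ = (56+238)/(304+498) = 294/802 = 0.36658.
SE = √[p̂(1−p̂)(1/n₁+1/n₂)] = √[0.36658·0.63342·(1/304+1/498)] ≈ 0.035073.
z = -0.29370/0.035073 = -8.374.

z = -8.374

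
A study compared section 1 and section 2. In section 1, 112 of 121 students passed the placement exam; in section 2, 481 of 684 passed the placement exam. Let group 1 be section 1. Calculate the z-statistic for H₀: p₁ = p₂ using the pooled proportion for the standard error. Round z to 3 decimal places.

p̂₁ = 112/121 = 0.92562, p̂₂ = 481/684 = 0.70322.
Pooled p̂ = (112+481)/(121+684) = 593/805 = 0.73665.
SE = √[p̂(1−p̂)(1/n₁+1/n₂)] = √[0.73665·0.26335·(1/121+1/684)] ≈ 0.043439.
z = (p̂₁ − p̂₂)/SE = (0.92562 − 0.70322)/0.043439 = 0.22240/0.043439 = 5.120.

z = 5.120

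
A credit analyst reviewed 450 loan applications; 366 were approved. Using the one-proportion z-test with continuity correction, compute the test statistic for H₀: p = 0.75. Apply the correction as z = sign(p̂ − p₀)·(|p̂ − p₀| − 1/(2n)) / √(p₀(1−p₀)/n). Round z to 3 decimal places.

Sample proportion p̂ = 366/450 = 0.81333. p̂ − p₀ = 0.063333.
1/(2n) = 0.001111.
Corrected numerator: |0.063333| − 0.001111 = 0.062222.
SE₀ = √(0.75·0.25/450) = 0.020412.
z = +0.062222/0.020412 = 3.048.

z = 3.048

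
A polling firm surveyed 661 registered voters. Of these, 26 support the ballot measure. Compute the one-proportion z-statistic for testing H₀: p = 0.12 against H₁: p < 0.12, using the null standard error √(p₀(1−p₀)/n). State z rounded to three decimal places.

The sample proportion is 26/661 = 0.03933.
SE₀ = √(0.12·0.88/661) = 0.012640.
Test statistic: z = -0.08067/0.012640 = -6.382.

z = -6.382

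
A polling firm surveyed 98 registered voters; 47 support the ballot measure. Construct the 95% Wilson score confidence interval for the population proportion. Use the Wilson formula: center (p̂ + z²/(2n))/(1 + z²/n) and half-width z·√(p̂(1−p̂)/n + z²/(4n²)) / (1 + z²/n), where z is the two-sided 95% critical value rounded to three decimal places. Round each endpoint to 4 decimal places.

p̂ = 47/98 = 0.47959; z = 1.960, so z² = 3.841600.
1 + z²/n = 1.039200.
Adjusted center: (0.47959 + z²/(2n))/1.039200 = 0.48036.
Radicand: p̂(1−p̂)/n + z²/(4n²) = 0.002546770 + 0.000100000 = 0.002646770.
Half-width = 1.960·√0.002646770/1.039200 = 0.09703.
CI: 0.48036 ± 0.09703 = (0.3833, 0.5774).

(0.3833, 0.5774)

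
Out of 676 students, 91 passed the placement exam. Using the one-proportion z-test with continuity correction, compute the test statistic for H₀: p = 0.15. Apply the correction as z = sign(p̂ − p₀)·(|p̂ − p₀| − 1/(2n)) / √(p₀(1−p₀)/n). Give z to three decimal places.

z = -1.066

With x = 91 successes in n = 676, p̂ = 0.13462. p̂ − p₀ = -0.015385.
1/(2n) = 0.000740.
Corrected numerator: |-0.015385| − 0.000740 = 0.014645.
Under H₀, SE = √(p₀(1−p₀)/n) = √(0.15·0.85/676) = √0.000188609 = 0.013734.
z = (−)0.014645/0.013734 = -1.066.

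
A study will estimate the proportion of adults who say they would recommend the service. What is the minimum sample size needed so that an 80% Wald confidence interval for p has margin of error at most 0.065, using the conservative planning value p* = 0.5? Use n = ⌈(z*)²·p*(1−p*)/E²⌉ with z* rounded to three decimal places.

z* = 1.282 at the 80% level.
p*(1−p*) = 0.50·0.50 = 0.2500.
Required n before rounding: 1.643524 × 0.2500 / 0.065² = 97.250.
⌈97.250⌉ = 98.

n = 98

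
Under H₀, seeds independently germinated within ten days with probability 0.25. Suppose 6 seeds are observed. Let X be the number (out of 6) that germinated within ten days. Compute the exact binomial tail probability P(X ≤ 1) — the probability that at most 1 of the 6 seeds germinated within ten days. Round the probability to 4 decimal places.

X ~ Binomial(n=6, p=0.25).
P(X ≤ 1) = C(6,0)·0.25^0·0.75^6 + C(6,1)·0.25^1·0.75^5.
= 0.177979 + 0.355957 = 0.5339.

P = 0.5339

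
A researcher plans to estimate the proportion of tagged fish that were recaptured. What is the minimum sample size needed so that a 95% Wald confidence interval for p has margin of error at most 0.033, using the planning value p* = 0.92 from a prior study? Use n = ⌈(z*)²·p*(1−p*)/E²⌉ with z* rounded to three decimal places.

n = 260

z* = 1.960 at the 95% level.
p*(1−p*) = 0.0736.
(z*)²·p*(1−p*)/E² = 3.841600·0.0736/0.001089 = 259.634.
⌈259.634⌉ = 260.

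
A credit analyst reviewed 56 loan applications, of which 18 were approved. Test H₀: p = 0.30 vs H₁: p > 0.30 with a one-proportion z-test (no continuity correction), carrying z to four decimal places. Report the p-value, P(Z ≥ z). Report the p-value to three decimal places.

p-value = 0.363

Sample proportion p̂ = 18/56 = 0.32143.
Under H₀, SE = √(p₀(1−p₀)/n) = √(0.30·0.70/56) = √0.003750000 = 0.061237.
z = (p̂ − p₀)/SE = (18/56 − 0.30)/0.061237 ≈ 0.3499.
p-value = P(Z ≥ z) with z = 0.3499 → 0.363.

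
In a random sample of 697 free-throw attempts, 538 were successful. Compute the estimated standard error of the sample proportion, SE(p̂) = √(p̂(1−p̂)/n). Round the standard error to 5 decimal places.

SE = 0.01589

p̂ = 538/697 = 0.77188.
p̂(1−p̂) = 0.176081.
SE = √(0.176081/697) = √0.000252627 = 0.01589.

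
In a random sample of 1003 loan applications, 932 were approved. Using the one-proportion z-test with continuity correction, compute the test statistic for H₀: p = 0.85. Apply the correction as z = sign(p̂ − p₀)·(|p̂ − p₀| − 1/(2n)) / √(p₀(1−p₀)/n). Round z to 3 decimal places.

Sample proportion p̂ = 932/1003 = 0.92921. p̂ − p₀ = 0.079212.
1/(2n) = 0.000499.
Corrected numerator: |0.079212| − 0.000499 = 0.078713.
SE₀ = √(0.85·0.15/1003) = 0.011275.
z = +0.078713/0.011275 = 6.981.

z = 6.981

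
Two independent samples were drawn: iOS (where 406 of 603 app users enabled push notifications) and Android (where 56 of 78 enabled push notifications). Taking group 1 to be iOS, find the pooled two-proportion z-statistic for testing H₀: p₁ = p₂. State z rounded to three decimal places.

z = -0.794

p̂₁ = 406/603 = 0.67330, p̂₂ = 56/78 = 0.71795.
Pooled p̂ = (406+56)/(603+78) = 462/681 = 0.67841.
SE = √[p̂(1−p̂)(1/n₁+1/n₂)] = √[0.67841·0.32159·(1/603+1/78)] ≈ 0.056204.
z = (p̂₁ − p̂₂)/SE = (0.67330 − 0.71795)/0.056204 = -0.04465/0.056204 = -0.794.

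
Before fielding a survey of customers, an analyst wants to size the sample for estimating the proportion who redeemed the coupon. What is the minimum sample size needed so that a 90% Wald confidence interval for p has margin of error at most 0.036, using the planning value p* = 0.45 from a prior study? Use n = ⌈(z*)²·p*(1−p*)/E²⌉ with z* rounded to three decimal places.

n = 517

For 90% confidence, z* = 1.645.
p*(1−p*) = 0.2475.
Required n before rounding: 2.706025 × 0.2475 / 0.036² = 516.776.
Rounding up, n = 517.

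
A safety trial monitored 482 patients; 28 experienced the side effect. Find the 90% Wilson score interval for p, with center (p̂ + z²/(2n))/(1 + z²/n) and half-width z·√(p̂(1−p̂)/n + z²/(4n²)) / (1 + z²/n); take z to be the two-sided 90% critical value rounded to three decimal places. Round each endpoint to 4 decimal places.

(0.0429, 0.0782)

p̂ = 28/482 = 0.05809; z = 1.645, so z² = 2.706025.
Denominator 1 + z²/n = 1 + 2.706025/482 = 1.005614.
Adjusted center: (0.05809 + z²/(2n))/1.005614 = 0.06056.
Radicand: p̂(1−p̂)/n + z²/(4n²) = 0.000113520 + 0.000002912 = 0.000116432.
Half-width = z·√(radicand)/denom = 1.645·0.010790/1.005614 = 0.01765.
Interval: 0.06056 ± 0.01765 → (0.0429, 0.0782).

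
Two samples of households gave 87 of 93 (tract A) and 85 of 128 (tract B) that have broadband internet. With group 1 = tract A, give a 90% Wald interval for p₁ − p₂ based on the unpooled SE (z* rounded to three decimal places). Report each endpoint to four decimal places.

p̂₁ = 87/93 = 0.93548, p̂₂ = 85/128 = 0.66406; p̂₁ − p̂₂ = 0.27142.
SE = √(0.000648966 + 0.001742840) = √0.002391806 = 0.048906.
z* = 1.645 at the 90% level. Margin of error = 0.08045.
So the interval runs from 0.1910 to 0.3519.

(0.1910, 0.3519)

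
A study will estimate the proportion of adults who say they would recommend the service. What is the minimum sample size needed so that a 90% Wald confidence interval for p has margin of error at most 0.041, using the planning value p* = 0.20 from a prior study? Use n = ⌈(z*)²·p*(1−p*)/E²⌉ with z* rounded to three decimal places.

n = 258

For 90% confidence, z* = 1.645.
p*(1−p*) = 0.1600.
Required n before rounding: 2.706025 × 0.1600 / 0.041² = 257.563.
⌈257.563⌉ = 258.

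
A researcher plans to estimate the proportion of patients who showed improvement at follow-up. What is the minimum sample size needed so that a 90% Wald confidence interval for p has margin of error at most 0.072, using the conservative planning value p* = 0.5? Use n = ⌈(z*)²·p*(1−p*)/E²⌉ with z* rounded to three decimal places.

n = 131

For 90% confidence, z* = 1.645.
p*(1−p*) = 0.2500.
(z*)²·p*(1−p*)/E² = 2.706025·0.2500/0.005184 = 130.499.
⌈130.499⌉ = 131.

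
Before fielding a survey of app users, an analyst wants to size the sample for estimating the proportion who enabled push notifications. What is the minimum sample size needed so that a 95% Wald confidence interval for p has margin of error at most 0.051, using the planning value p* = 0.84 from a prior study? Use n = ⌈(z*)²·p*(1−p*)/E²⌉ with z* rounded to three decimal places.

z* = 1.960 at the 95% level.
p*(1−p*) = 0.84·0.16 = 0.1344.
(z*)²·p*(1−p*)/E² = 3.841600·0.1344/0.002601 = 198.505.
⌈198.505⌉ = 199.

n = 199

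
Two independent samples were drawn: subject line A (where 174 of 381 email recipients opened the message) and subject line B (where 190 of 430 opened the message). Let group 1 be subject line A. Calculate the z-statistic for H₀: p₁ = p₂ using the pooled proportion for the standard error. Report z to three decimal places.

Sample proportions: p̂₁ = 174/381 = 0.45669 and p̂₂ = 190/430 = 0.44186.
Pooling: p̂ = 364/811 = 0.44883.
Pooled SE = √[0.2473815·0.00495025] ≈ 0.034994.
z = (p̂₁ − p̂₂)/SE = (0.45669 − 0.44186)/0.034994 = 0.01483/0.034994 = 0.424.

z = 0.424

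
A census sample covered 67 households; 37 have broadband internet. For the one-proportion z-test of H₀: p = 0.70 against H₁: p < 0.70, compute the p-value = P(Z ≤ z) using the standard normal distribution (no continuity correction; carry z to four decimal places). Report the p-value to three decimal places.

p-value = 0.004

The sample proportion is 37/67 = 0.55224.
Under H₀, SE = √(p₀(1−p₀)/n) = √(0.70·0.30/67) = √0.003134328 = 0.055985.
Test statistic (full precision, shown to 4 dp): z = (37/67 − 0.70)/SE₀ ≈ -2.6393.
From the standard normal, P(Z ≤ z) = 0.004.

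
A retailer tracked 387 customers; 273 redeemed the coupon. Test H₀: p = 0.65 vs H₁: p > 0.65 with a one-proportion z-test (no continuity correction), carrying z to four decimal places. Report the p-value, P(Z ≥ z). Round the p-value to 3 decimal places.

p̂ = 273/387 = 0.70543.
Null standard error: √(0.65·0.35/387) = √0.000587855 = 0.024246.
Test statistic (full precision, shown to 4 dp): z = (273/387 − 0.65)/SE₀ ≈ 2.2860.
p-value = P(Z ≥ z) with z = 2.2860 → 0.011.

p-value = 0.011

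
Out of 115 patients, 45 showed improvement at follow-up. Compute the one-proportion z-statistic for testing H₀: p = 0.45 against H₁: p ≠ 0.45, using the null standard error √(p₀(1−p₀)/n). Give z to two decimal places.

Sample proportion p̂ = 45/115 = 0.39130.
SE₀ = √(0.45·0.55/115) = 0.046392.
z = (0.39130 − 0.45)/0.046392 = -0.05870/0.046392 = -1.27.

z = -1.27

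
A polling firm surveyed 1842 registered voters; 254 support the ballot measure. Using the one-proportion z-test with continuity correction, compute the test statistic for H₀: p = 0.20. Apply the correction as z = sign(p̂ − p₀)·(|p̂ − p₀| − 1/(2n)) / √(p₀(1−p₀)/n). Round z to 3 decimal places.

z = -6.635

Sample proportion p̂ = 254/1842 = 0.13789. p̂ − p₀ = -0.062106.
1/(2n) = 0.000271.
Corrected numerator: |-0.062106| − 0.000271 = 0.061835.
Null standard error: √(0.20·0.80/1842) = √0.000086862 = 0.009320.
z = (−)0.061835/0.009320 = -6.635.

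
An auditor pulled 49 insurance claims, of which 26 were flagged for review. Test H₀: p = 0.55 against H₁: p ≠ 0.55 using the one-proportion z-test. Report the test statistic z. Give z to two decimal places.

z = -0.27

p̂ = 26/49 = 0.53061.
Under H₀, SE = √(p₀(1−p₀)/n) = √(0.55·0.45/49) = √0.005051020 = 0.071071.
z = (p̂ − p₀)/SE = (0.53061 − 0.55)/0.071071 = -0.27.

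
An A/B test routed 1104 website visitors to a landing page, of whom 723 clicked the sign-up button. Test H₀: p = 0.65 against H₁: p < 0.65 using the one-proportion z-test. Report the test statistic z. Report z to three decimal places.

p̂ = 723/1104 = 0.65489.
SE₀ = √(0.65·0.35/1104) = 0.014355.
Test statistic: z = 0.00489/0.014355 = 0.341.

z = 0.341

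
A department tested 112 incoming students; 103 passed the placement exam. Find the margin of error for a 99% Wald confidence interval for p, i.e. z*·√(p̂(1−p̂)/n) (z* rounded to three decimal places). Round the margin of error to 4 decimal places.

ME = 0.0662

p̂ = 103/112 = 0.91964.
SE(p̂) = √(0.91964·0.08036/112) = 0.025687.
z* = 2.576 at the 99% level.
ME = 2.576·0.025687 = 0.0662.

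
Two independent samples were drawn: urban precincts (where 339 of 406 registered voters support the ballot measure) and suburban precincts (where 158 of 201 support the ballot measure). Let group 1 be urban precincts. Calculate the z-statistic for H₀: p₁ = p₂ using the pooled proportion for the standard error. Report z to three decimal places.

z = 1.472

Sample proportions: p̂₁ = 339/406 = 0.83498 and p̂₂ = 158/201 = 0.78607.
Pooling: p̂ = 497/607 = 0.81878.
SE = √[p̂(1−p̂)(1/n₁+1/n₂)] = √[0.81878·0.18122·(1/406+1/201)] ≈ 0.033221.
z = (p̂₁ − p̂₂)/SE = (0.83498 − 0.78607)/0.033221 = 0.04891/0.033221 = 1.472.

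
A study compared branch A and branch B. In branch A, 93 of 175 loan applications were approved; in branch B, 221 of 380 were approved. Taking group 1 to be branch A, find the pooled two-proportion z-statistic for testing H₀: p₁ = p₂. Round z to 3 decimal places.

Sample proportions: p̂₁ = 93/175 = 0.53143 and p̂₂ = 221/380 = 0.58158.
Pooling: p̂ = 314/555 = 0.56577.
Pooled SE = √[0.2456749·0.00834586] ≈ 0.045281.
z = -0.05015/0.045281 = -1.108.

z = -1.108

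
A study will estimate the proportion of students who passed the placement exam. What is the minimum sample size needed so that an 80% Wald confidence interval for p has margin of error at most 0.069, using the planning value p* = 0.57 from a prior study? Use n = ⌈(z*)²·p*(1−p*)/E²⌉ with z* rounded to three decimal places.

n = 85

The 80% critical value is z* = 1.282.
p*(1−p*) = 0.2451.
(z*)²·p*(1−p*)/E² = 1.643524·0.2451/0.004761 = 84.610.
⌈84.610⌉ = 85.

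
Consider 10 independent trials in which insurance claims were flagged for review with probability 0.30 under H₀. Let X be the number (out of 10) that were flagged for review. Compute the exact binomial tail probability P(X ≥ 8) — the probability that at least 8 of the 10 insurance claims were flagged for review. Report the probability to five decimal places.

X ~ Binomial(n=10, p=0.30).
P(X ≥ 8) = C(10,8)·0.30^8·0.70^2 + C(10,9)·0.30^9·0.70^1 + C(10,10)·0.30^10·0.70^0.
= 0.001447 + 0.000138 + 0.000006 = 0.00159.

P = 0.00159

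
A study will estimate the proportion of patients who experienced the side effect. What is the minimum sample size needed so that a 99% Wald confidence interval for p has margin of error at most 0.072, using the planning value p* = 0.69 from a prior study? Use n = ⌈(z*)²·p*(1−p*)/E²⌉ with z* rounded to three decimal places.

The 99% critical value is z* = 2.576.
p*(1−p*) = 0.2139.
Required n before rounding: 6.635776 × 0.2139 / 0.072² = 273.803.
⌈273.803⌉ = 274.

n = 274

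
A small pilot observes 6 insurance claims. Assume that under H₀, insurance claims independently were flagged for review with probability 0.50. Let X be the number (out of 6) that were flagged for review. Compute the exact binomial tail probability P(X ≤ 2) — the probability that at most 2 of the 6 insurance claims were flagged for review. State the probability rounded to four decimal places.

P = 0.3438

X is binomial with n = 6 and p = 0.50.
P(X ≤ 2) = C(6,0)·0.50^0·0.50^6 + C(6,1)·0.50^1·0.50^5 + C(6,2)·0.50^2·0.50^4.
= 0.015625 + 0.093750 + 0.234375 = 0.3438.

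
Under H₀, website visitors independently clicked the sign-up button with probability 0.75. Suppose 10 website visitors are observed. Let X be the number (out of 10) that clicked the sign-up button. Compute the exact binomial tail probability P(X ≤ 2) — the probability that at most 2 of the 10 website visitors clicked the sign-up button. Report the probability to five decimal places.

X ~ Binomial(n=10, p=0.75).
P(X ≤ 2) = C(10,0)·0.75^0·0.25^10 + C(10,1)·0.75^1·0.25^9 + C(10,2)·0.75^2·0.25^8.
= 0.000001 + 0.000029 + 0.000386 = 0.00042.

P = 0.00042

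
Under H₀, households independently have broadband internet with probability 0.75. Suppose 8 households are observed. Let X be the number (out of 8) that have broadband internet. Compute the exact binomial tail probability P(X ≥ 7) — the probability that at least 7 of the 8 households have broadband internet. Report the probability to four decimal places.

P = 0.3671

X is binomial with n = 8 and p = 0.75.
P(X ≥ 7) = C(8,7)·0.75^7·0.25^1 + C(8,8)·0.75^8·0.25^0.
= 0.266968 + 0.100113 = 0.3671.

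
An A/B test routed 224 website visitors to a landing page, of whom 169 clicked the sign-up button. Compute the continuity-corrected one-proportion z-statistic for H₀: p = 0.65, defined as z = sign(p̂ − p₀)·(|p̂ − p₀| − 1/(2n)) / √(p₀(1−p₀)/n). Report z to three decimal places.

With x = 169 successes in n = 224, p̂ = 0.75446. p̂ − p₀ = 0.104464.
1/(2n) = 0.002232.
Corrected numerator: |0.104464| − 0.002232 = 0.102232.
Under H₀, SE = √(p₀(1−p₀)/n) = √(0.65·0.35/224) = √0.001015625 = 0.031869.
z = (+)0.102232/0.031869 = 3.208.

z = 3.208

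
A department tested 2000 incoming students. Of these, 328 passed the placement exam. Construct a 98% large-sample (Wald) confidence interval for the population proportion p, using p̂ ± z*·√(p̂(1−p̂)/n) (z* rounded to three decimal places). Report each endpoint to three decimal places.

With x = 328 successes in n = 2000, p̂ = 0.16400.
Standard error of p̂: √(0.137104/2000) = √0.000068552 = 0.008280.
z* = 2.326 at the 98% level.
Margin = 2.326·0.008280 = 0.01926.
Interval: 0.16400 ± 0.01926 → (0.145, 0.183).

(0.145, 0.183)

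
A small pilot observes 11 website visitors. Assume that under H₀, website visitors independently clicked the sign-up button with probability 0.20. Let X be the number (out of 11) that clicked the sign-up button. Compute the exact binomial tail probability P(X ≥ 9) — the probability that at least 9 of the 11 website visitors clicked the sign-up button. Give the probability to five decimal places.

X ~ Binomial(n=11, p=0.20).
P(X ≥ 9) = C(11,9)·0.20^9·0.80^2 + C(11,10)·0.20^10·0.80^1 + C(11,11)·0.20^11·0.80^0.
= 0.000018 + 0.000001 + 0.000000 = 0.00002.

P = 0.00002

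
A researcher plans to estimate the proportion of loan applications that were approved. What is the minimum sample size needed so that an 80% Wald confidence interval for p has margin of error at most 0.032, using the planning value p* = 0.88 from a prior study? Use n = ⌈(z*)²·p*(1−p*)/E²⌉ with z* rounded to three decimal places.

For 80% confidence, z* = 1.282.
p*(1−p*) = 0.1056.
Required n before rounding: 1.643524 × 0.1056 / 0.032² = 169.488.
⌈169.488⌉ = 170.

n = 170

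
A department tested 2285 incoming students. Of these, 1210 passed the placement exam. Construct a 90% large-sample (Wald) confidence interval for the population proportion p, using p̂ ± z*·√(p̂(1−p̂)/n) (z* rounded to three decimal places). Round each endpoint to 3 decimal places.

Sample proportion p̂ = 1210/2285 = 0.52954.
Standard error of p̂: √(0.249127/2285) = √0.000109027 = 0.010442.
z* = 1.645 at the 90% level.
Margin of error: 1.645 × 0.010442 = 0.01718.
Interval: 0.52954 ± 0.01718 → (0.512, 0.547).

(0.512, 0.547)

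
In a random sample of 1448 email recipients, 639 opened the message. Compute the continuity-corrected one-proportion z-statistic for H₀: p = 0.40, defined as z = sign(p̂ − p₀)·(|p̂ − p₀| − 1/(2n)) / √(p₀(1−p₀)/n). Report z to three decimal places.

p̂ = 639/1448 = 0.44130. p̂ − p₀ = 0.041298.
Continuity correction 1/(2n) = 1/2896 = 0.000345.
Corrected numerator: |0.041298| − 0.000345 = 0.040953.
Under H₀, SE = √(p₀(1−p₀)/n) = √(0.40·0.60/1448) = √0.000165746 = 0.012874.
z = (+)0.040953/0.012874 = 3.181.

z = 3.181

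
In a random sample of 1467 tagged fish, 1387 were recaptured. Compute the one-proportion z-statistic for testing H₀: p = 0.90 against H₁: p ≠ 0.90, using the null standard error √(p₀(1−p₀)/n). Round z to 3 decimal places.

p̂ = 1387/1467 = 0.94547.
Null standard error: √(0.90·0.10/1467) = √0.000061350 = 0.007833.
z = (0.94547 − 0.90)/0.007833 = 0.04547/0.007833 = 5.805.

z = 5.805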